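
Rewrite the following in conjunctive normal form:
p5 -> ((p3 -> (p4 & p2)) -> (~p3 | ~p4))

p5 -> ((p3 -> (p4 & p2)) -> (~p3 | ~p4))
⇔ ~p5 | ((p3 -> (p4 & p2)) -> (~p3 | ~p4))   — eliminate ->
⇔ ~p5 | ~(p3 -> (p4 & p2)) | ~p3 | ~p4   — eliminate ->
⇔ ~p5 | ~(~p3 | (p4 & p2)) | ~p3 | ~p4   — eliminate ->
⇔ ~p5 | (~~p3 & ~(p4 & p2)) | ~p3 | ~p4   — De Morgan
⇔ ~p5 | (p3 & ~(p4 & p2)) | ~p3 | ~p4   — double negation
⇔ ~p5 | (p3 & (~p4 | ~p2)) | ~p3 | ~p4   — De Morgan
⇔ (~p5 | p3 | ~p3 | ~p4) & (~p5 | ~p4 | ~p2 | ~p3 | ~p4)   — distribute | over &
⇔ ~p5 | ~p4 | ~p2 | ~p3   — simplify

~p5 | ~p4 | ~p2 | ~p3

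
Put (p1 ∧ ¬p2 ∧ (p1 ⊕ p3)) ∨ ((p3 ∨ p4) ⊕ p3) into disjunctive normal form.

(p1 ∧ ¬p2 ∧ ¬p3) ∨ (p4 ∧ ¬p3)

(p1 ∧ ¬p2 ∧ (p1 ⊕ p3)) ∨ ((p3 ∨ p4) ⊕ p3)
≡ (p1 ∧ ¬p2 ∧ ((p1 ∧ ¬p3) ∨ (¬p1 ∧ p3))) ∨ ((p3 ∨ p4) ⊕ p3)   — expand ⊕
≡ (p1 ∧ ¬p2 ∧ ((p1 ∧ ¬p3) ∨ (¬p1 ∧ p3))) ∨ ((p3 ∨ p4) ∧ ¬p3) ∨ (¬(p3 ∨ p4) ∧ p3)   — expand ⊕
≡ (p1 ∧ ¬p2 ∧ ((p1 ∧ ¬p3) ∨ (¬p1 ∧ p3))) ∨ ((p3 ∨ p4) ∧ ¬p3) ∨ (¬p3 ∧ ¬p4 ∧ p3)   — De Morgan
≡ (p1 ∧ ¬p2 ∧ p1 ∧ ¬p3) ∨ (p1 ∧ ¬p2 ∧ ¬p1 ∧ p3) ∨ (p3 ∧ ¬p3) ∨ (p4 ∧ ¬p3) ∨ (¬p3 ∧ ¬p4 ∧ p3)   — distribute ∧ over ∨
≡ (p1 ∧ ¬p2 ∧ ¬p3) ∨ (p4 ∧ ¬p3)   — simplify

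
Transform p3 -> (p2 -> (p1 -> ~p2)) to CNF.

p3 -> (p2 -> (p1 -> ~p2))
⇔ ~p3 | (p2 -> (p1 -> ~p2))   (eliminate ->)
⇔ ~p3 | ~p2 | (p1 -> ~p2)   (eliminate ->)
⇔ ~p3 | ~p2 | ~p1 | ~p2   (eliminate ->)
⇔ ~p3 | ~p2 | ~p1   (simplify)

~p3 | ~p2 | ~p1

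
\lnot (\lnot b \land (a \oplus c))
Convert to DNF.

\lnot (\lnot b \land (a \oplus c))
≡ \lnot (\lnot b \land ((a \land \lnot c) \lor (\lnot a \land c)))
≡ \lnot \lnot b \lor \lnot ((a \land \lnot c) \lor (\lnot a \land c))
≡ b \lor \lnot ((a \land \lnot c) \lor (\lnot a \land c))
≡ b \lor (\lnot (a \land \lnot c) \land \lnot (\lnot a \land c))
≡ b \lor ((\lnot a \lor \lnot \lnot c) \land \lnot (\lnot a \land c))
≡ b \lor ((\lnot a \lor c) \land \lnot (\lnot a \land c))
≡ b \lor ((\lnot a \lor c) \land (\lnot \lnot a \lor \lnot c))
≡ b \lor ((\lnot a \lor c) \land (a \lor \lnot c))
≡ b \lor (\lnot a \land a) \lor (\lnot a \land \lnot c) \lor (c \land a) \lor (c \land \lnot c)
≡ b \lor (\lnot a \land \lnot c) \lor (c \land a)

b \lor (\lnot a \land \lnot c) \lor (c \land a)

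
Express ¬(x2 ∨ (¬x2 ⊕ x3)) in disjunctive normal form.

¬(x2 ∨ (¬x2 ⊕ x3))
≡ ¬(x2 ∨ (¬x2 ∧ ¬x3) ∨ (¬¬x2 ∧ x3))   — expand ⊕
≡ ¬x2 ∧ ¬(¬x2 ∧ ¬x3) ∧ ¬(¬¬x2 ∧ x3)   — De Morgan
≡ ¬x2 ∧ (¬¬x2 ∨ ¬¬x3) ∧ ¬(¬¬x2 ∧ x3)   — De Morgan
≡ ¬x2 ∧ (x2 ∨ ¬¬x3) ∧ ¬(¬¬x2 ∧ x3)   — double negation
≡ ¬x2 ∧ (x2 ∨ x3) ∧ ¬(¬¬x2 ∧ x3)   — double negation
≡ ¬x2 ∧ (x2 ∨ x3) ∧ (¬¬¬x2 ∨ ¬x3)   — De Morgan
≡ ¬x2 ∧ (x2 ∨ x3) ∧ (¬x2 ∨ ¬x3)   — double negation
≡ (¬x2 ∧ x2 ∧ ¬x2) ∨ (¬x2 ∧ x2 ∧ ¬x3) ∨ (¬x2 ∧ x3 ∧ ¬x2) ∨ (¬x2 ∧ x3 ∧ ¬x3)   — distribute ∧ over ∨
≡ ¬x2 ∧ x3   — simplify

¬x2 ∧ x3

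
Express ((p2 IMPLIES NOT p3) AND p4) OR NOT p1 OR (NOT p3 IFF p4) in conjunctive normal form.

(NOT p2 OR NOT p3 OR NOT p1 OR NOT p4) AND (p4 OR NOT p1 OR p3)

((p2 IMPLIES NOT p3) AND p4) OR NOT p1 OR (NOT p3 IFF p4)
≡ ((NOT p2 OR NOT p3) AND p4) OR NOT p1 OR (NOT p3 IFF p4)
≡ ((NOT p2 OR NOT p3) AND p4) OR NOT p1 OR ((NOT p3 IMPLIES p4) AND (p4 IMPLIES NOT p3))
≡ ((NOT p2 OR NOT p3) AND p4) OR NOT p1 OR ((NOT NOT p3 OR p4) AND (p4 IMPLIES NOT p3))
≡ ((NOT p2 OR NOT p3) AND p4) OR NOT p1 OR ((NOT NOT p3 OR p4) AND (NOT p4 OR NOT p3))
≡ ((NOT p2 OR NOT p3) AND p4) OR NOT p1 OR ((p3 OR p4) AND (NOT p4 OR NOT p3))
≡ (NOT p2 OR NOT p3 OR NOT p1 OR p3 OR p4) AND (NOT p2 OR NOT p3 OR NOT p1 OR NOT p4 OR NOT p3) AND (p4 OR NOT p1 OR p3 OR p4) AND (p4 OR NOT p1 OR NOT p4 OR NOT p3)
≡ (NOT p2 OR NOT p3 OR NOT p1 OR NOT p4) AND (p4 OR NOT p1 OR p3)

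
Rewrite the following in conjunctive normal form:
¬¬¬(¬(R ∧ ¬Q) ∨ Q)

¬¬¬(¬(R ∧ ¬Q) ∨ Q)
≡ ¬(¬(R ∧ ¬Q) ∨ Q)   — double negation
≡ ¬¬(R ∧ ¬Q) ∧ ¬Q   — De Morgan
≡ R ∧ ¬Q ∧ ¬Q   — double negation
≡ R ∧ ¬Q   — simplify

R ∧ ¬Q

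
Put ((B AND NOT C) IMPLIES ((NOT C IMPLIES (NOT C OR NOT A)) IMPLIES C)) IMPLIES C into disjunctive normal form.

((B AND NOT C) IMPLIES ((NOT C IMPLIES (NOT C OR NOT A)) IMPLIES C)) IMPLIES C
≡ NOT ((B AND NOT C) IMPLIES ((NOT C IMPLIES (NOT C OR NOT A)) IMPLIES C)) OR C   [eliminate IMPLIES]
≡ NOT (NOT (B AND NOT C) OR ((NOT C IMPLIES (NOT C OR NOT A)) IMPLIES C)) OR C   [eliminate IMPLIES]
≡ NOT (NOT (B AND NOT C) OR NOT (NOT C IMPLIES (NOT C OR NOT A)) OR C) OR C   [eliminate IMPLIES]
≡ NOT (NOT (B AND NOT C) OR NOT (NOT NOT C OR NOT C OR NOT A) OR C) OR C   [eliminate IMPLIES]
≡ (NOT NOT (B AND NOT C) AND NOT NOT (NOT NOT C OR NOT C OR NOT A) AND NOT C) OR C   [De Morgan]
≡ (B AND NOT C AND NOT NOT (NOT NOT C OR NOT C OR NOT A) AND NOT C) OR C   [double negation]
≡ (B AND NOT C AND (NOT NOT C OR NOT C OR NOT A) AND NOT C) OR C   [double negation]
≡ (B AND NOT C AND (C OR NOT C OR NOT A) AND NOT C) OR C   [double negation]
≡ (B AND NOT C AND C AND NOT C) OR (B AND NOT C AND NOT C AND NOT C) OR (B AND NOT C AND NOT A AND NOT C) OR C   [distribute AND over OR]
≡ (B AND NOT C) OR C   [simplify]

(B AND NOT C) OR C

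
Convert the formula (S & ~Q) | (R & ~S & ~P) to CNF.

(S & ~Q) | (R & ~S & ~P)
= (S | R) & (S | ~S) & (S | ~P) & (~Q | R) & (~Q | ~S) & (~Q | ~P)   [distribute | over &]
= (S | R) & (S | ~P) & (~Q | R) & (~Q | ~S) & (~Q | ~P)   [simplify]

(S | R) & (S | ~P) & (~Q | R) & (~Q | ~S) & (~Q | ~P)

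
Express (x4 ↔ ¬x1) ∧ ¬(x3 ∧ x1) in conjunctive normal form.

(¬x4 ∨ ¬x1) ∧ (x1 ∨ x4) ∧ (¬x3 ∨ ¬x1)

(x4 ↔ ¬x1) ∧ ¬(x3 ∧ x1)
≡ (x4 → ¬x1) ∧ (¬x1 → x4) ∧ ¬(x3 ∧ x1)   [eliminate ↔]
≡ (¬x4 ∨ ¬x1) ∧ (¬x1 → x4) ∧ ¬(x3 ∧ x1)   [eliminate →]
≡ (¬x4 ∨ ¬x1) ∧ (¬¬x1 ∨ x4) ∧ ¬(x3 ∧ x1)   [eliminate →]
≡ (¬x4 ∨ ¬x1) ∧ (x1 ∨ x4) ∧ ¬(x3 ∧ x1)   [double negation]
≡ (¬x4 ∨ ¬x1) ∧ (x1 ∨ x4) ∧ (¬x3 ∨ ¬x1)   [De Morgan]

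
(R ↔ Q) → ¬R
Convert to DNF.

(R ∧ ¬Q) ∨ ¬R

(R ↔ Q) → ¬R
≡ ¬(R ↔ Q) ∨ ¬R
≡ ¬((R → Q) ∧ (Q → R)) ∨ ¬R
≡ ¬((¬R ∨ Q) ∧ (Q → R)) ∨ ¬R
≡ ¬((¬R ∨ Q) ∧ (¬Q ∨ R)) ∨ ¬R
≡ ¬(¬R ∨ Q) ∨ ¬(¬Q ∨ R) ∨ ¬R
≡ (¬¬R ∧ ¬Q) ∨ ¬(¬Q ∨ R) ∨ ¬R
≡ (R ∧ ¬Q) ∨ ¬(¬Q ∨ R) ∨ ¬R
≡ (R ∧ ¬Q) ∨ (¬¬Q ∧ ¬R) ∨ ¬R
≡ (R ∧ ¬Q) ∨ (Q ∧ ¬R) ∨ ¬R
≡ (R ∧ ¬Q) ∨ ¬R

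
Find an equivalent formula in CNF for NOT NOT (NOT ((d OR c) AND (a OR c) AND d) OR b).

NOT NOT (NOT ((d OR c) AND (a OR c) AND d) OR b)
≡ NOT ((d OR c) AND (a OR c) AND d) OR b
≡ NOT (d OR c) OR NOT (a OR c) OR NOT d OR b
≡ (NOT d AND NOT c) OR NOT (a OR c) OR NOT d OR b
≡ (NOT d AND NOT c) OR (NOT a AND NOT c) OR NOT d OR b
≡ (NOT d OR NOT a OR NOT d OR b) AND (NOT d OR NOT c OR NOT d OR b) AND (NOT c OR NOT a OR NOT d OR b) AND (NOT c OR NOT c OR NOT d OR b)
≡ (NOT d OR NOT a OR b) AND (NOT d OR NOT c OR b)

(NOT d OR NOT a OR b) AND (NOT d OR NOT c OR b)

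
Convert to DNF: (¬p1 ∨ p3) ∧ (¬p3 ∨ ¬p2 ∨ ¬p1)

(¬p1 ∨ p3) ∧ (¬p3 ∨ ¬p2 ∨ ¬p1)
≡ (¬p1 ∧ ¬p3) ∨ (¬p1 ∧ ¬p2) ∨ (¬p1 ∧ ¬p1) ∨ (p3 ∧ ¬p3) ∨ (p3 ∧ ¬p2) ∨ (p3 ∧ ¬p1)   — distribute ∧ over ∨
≡ ¬p1 ∨ (p3 ∧ ¬p2)   — simplify

¬p1 ∨ (p3 ∧ ¬p2)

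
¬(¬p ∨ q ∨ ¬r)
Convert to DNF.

¬(¬p ∨ q ∨ ¬r)
≡ ¬¬p ∧ ¬q ∧ ¬¬r   [De Morgan]
≡ p ∧ ¬q ∧ ¬¬r   [double negation]
≡ p ∧ ¬q ∧ r   [double negation]

p ∧ ¬q ∧ r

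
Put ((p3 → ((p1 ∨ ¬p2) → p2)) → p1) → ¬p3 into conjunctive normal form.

((p3 → ((p1 ∨ ¬p2) → p2)) → p1) → ¬p3
≡ ¬((p3 → ((p1 ∨ ¬p2) → p2)) → p1) ∨ ¬p3   — eliminate →
≡ ¬(¬(p3 → ((p1 ∨ ¬p2) → p2)) ∨ p1) ∨ ¬p3   — eliminate →
≡ ¬(¬(¬p3 ∨ ((p1 ∨ ¬p2) → p2)) ∨ p1) ∨ ¬p3   — eliminate →
≡ ¬(¬(¬p3 ∨ ¬(p1 ∨ ¬p2) ∨ p2) ∨ p1) ∨ ¬p3   — eliminate →
≡ (¬¬(¬p3 ∨ ¬(p1 ∨ ¬p2) ∨ p2) ∧ ¬p1) ∨ ¬p3   — De Morgan
≡ ((¬p3 ∨ ¬(p1 ∨ ¬p2) ∨ p2) ∧ ¬p1) ∨ ¬p3   — double negation
≡ ((¬p3 ∨ (¬p1 ∧ ¬¬p2) ∨ p2) ∧ ¬p1) ∨ ¬p3   — De Morgan
≡ ((¬p3 ∨ (¬p1 ∧ p2) ∨ p2) ∧ ¬p1) ∨ ¬p3   — double negation
≡ (¬p3 ∨ ¬p1 ∨ p2 ∨ ¬p3) ∧ (¬p3 ∨ p2 ∨ p2 ∨ ¬p3) ∧ (¬p1 ∨ ¬p3)   — distribute ∨ over ∧
≡ (¬p3 ∨ p2) ∧ (¬p1 ∨ ¬p3)   — simplify

(¬p3 ∨ p2) ∧ (¬p1 ∨ ¬p3)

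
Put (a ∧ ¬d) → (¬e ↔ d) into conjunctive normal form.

¬a ∨ d ∨ e

(a ∧ ¬d) → (¬e ↔ d)
= ¬(a ∧ ¬d) ∨ (¬e ↔ d)   [eliminate →]
= ¬(a ∧ ¬d) ∨ ((¬e → d) ∧ (d → ¬e))   [eliminate ↔]
= ¬(a ∧ ¬d) ∨ ((¬¬e ∨ d) ∧ (d → ¬e))   [eliminate →]
= ¬(a ∧ ¬d) ∨ ((¬¬e ∨ d) ∧ (¬d ∨ ¬e))   [eliminate →]
= ¬a ∨ ¬¬d ∨ ((¬¬e ∨ d) ∧ (¬d ∨ ¬e))   [De Morgan]
= ¬a ∨ d ∨ ((¬¬e ∨ d) ∧ (¬d ∨ ¬e))   [double negation]
= ¬a ∨ d ∨ ((e ∨ d) ∧ (¬d ∨ ¬e))   [double negation]
= (¬a ∨ d ∨ e ∨ d) ∧ (¬a ∨ d ∨ ¬d ∨ ¬e)   [distribute ∨ over ∧]
= ¬a ∨ d ∨ e   [simplify]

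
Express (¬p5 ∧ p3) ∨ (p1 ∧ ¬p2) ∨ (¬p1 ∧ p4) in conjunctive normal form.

(¬p5 ∨ p1 ∨ p4) ∧ (¬p5 ∨ ¬p2 ∨ ¬p1) ∧ (¬p5 ∨ ¬p2 ∨ p4) ∧ (p3 ∨ p1 ∨ p4) ∧ (p3 ∨ ¬p2 ∨ ¬p1) ∧ (p3 ∨ ¬p2 ∨ p4)

(¬p5 ∧ p3) ∨ (p1 ∧ ¬p2) ∨ (¬p1 ∧ p4)
≡ (¬p5 ∨ p1 ∨ ¬p1) ∧ (¬p5 ∨ p1 ∨ p4) ∧ (¬p5 ∨ ¬p2 ∨ ¬p1) ∧ (¬p5 ∨ ¬p2 ∨ p4) ∧ (p3 ∨ p1 ∨ ¬p1) ∧ (p3 ∨ p1 ∨ p4) ∧ (p3 ∨ ¬p2 ∨ ¬p1) ∧ (p3 ∨ ¬p2 ∨ p4)   [distribute ∨ over ∧]
≡ (¬p5 ∨ p1 ∨ p4) ∧ (¬p5 ∨ ¬p2 ∨ ¬p1) ∧ (¬p5 ∨ ¬p2 ∨ p4) ∧ (p3 ∨ p1 ∨ p4) ∧ (p3 ∨ ¬p2 ∨ ¬p1) ∧ (p3 ∨ ¬p2 ∨ p4)   [simplify]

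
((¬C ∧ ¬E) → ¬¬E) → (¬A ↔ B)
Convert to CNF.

(¬C ∨ A ∨ B) ∧ (¬C ∨ ¬B ∨ ¬A) ∧ (¬E ∨ A ∨ B) ∧ (¬E ∨ ¬B ∨ ¬A)

((¬C ∧ ¬E) → ¬¬E) → (¬A ↔ B)
⇔ ¬((¬C ∧ ¬E) → ¬¬E) ∨ (¬A ↔ B)   — eliminate →
⇔ ¬(¬(¬C ∧ ¬E) ∨ ¬¬E) ∨ (¬A ↔ B)   — eliminate →
⇔ ¬(¬(¬C ∧ ¬E) ∨ ¬¬E) ∨ ((¬A → B) ∧ (B → ¬A))   — eliminate ↔
⇔ ¬(¬(¬C ∧ ¬E) ∨ ¬¬E) ∨ ((¬¬A ∨ B) ∧ (B → ¬A))   — eliminate →
⇔ ¬(¬(¬C ∧ ¬E) ∨ ¬¬E) ∨ ((¬¬A ∨ B) ∧ (¬B ∨ ¬A))   — eliminate →
⇔ (¬¬(¬C ∧ ¬E) ∧ ¬¬¬E) ∨ ((¬¬A ∨ B) ∧ (¬B ∨ ¬A))   — De Morgan
⇔ (¬C ∧ ¬E ∧ ¬¬¬E) ∨ ((¬¬A ∨ B) ∧ (¬B ∨ ¬A))   — double negation
⇔ (¬C ∧ ¬E ∧ ¬E) ∨ ((¬¬A ∨ B) ∧ (¬B ∨ ¬A))   — double negation
⇔ (¬C ∧ ¬E ∧ ¬E) ∨ ((A ∨ B) ∧ (¬B ∨ ¬A))   — double negation
⇔ (¬C ∨ A ∨ B) ∧ (¬C ∨ ¬B ∨ ¬A) ∧ (¬E ∨ A ∨ B) ∧ (¬E ∨ ¬B ∨ ¬A) ∧ (¬E ∨ A ∨ B) ∧ (¬E ∨ ¬B ∨ ¬A)   — distribute ∨ over ∧
⇔ (¬C ∨ A ∨ B) ∧ (¬C ∨ ¬B ∨ ¬A) ∧ (¬E ∨ A ∨ B) ∧ (¬E ∨ ¬B ∨ ¬A)   — simplify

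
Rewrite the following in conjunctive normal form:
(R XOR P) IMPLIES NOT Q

(R XOR P) IMPLIES NOT Q
≡ NOT (R XOR P) OR NOT Q   — eliminate IMPLIES
≡ NOT ((R OR P) AND NOT (R AND P)) OR NOT Q   — expand XOR
≡ NOT (R OR P) OR NOT NOT (R AND P) OR NOT Q   — De Morgan
≡ (NOT R AND NOT P) OR NOT NOT (R AND P) OR NOT Q   — De Morgan
≡ (NOT R AND NOT P) OR (R AND P) OR NOT Q   — double negation
≡ (NOT R OR R OR NOT Q) AND (NOT R OR P OR NOT Q) AND (NOT P OR R OR NOT Q) AND (NOT P OR P OR NOT Q)   — distribute OR over AND
≡ (NOT R OR P OR NOT Q) AND (NOT P OR R OR NOT Q)   — simplify

(NOT R OR P OR NOT Q) AND (NOT P OR R OR NOT Q)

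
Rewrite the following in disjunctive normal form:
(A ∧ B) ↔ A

¬A ∨ (A ∧ B)

(A ∧ B) ↔ A
⇔ ((A ∧ B) → A) ∧ (A → (A ∧ B))
⇔ (¬(A ∧ B) ∨ A) ∧ (A → (A ∧ B))
⇔ (¬(A ∧ B) ∨ A) ∧ (¬A ∨ (A ∧ B))
⇔ (¬A ∨ ¬B ∨ A) ∧ (¬A ∨ (A ∧ B))
⇔ (¬A ∧ ¬A) ∨ (¬A ∧ A ∧ B) ∨ (¬B ∧ ¬A) ∨ (¬B ∧ A ∧ B) ∨ (A ∧ ¬A) ∨ (A ∧ A ∧ B)
⇔ ¬A ∨ (A ∧ B)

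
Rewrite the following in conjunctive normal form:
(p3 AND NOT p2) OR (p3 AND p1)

p3 AND (NOT p2 OR p1)

(p3 AND NOT p2) OR (p3 AND p1)
≡ (p3 OR p3) AND (p3 OR p1) AND (NOT p2 OR p3) AND (NOT p2 OR p1)   (distribute OR over AND)
≡ p3 AND (NOT p2 OR p1)   (simplify)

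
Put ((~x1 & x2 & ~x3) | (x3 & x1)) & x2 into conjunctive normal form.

((~x1 & x2 & ~x3) | (x3 & x1)) & x2
⇔ (~x1 | x3) & (~x1 | x1) & (x2 | x3) & (x2 | x1) & (~x3 | x3) & (~x3 | x1) & x2   (distribute | over &)
⇔ (~x1 | x3) & (~x3 | x1) & x2   (simplify)

(~x1 | x3) & (~x3 | x1) & x2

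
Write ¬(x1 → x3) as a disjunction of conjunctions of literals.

¬(x1 → x3)
= ¬(¬x1 ∨ x3)
= ¬¬x1 ∧ ¬x3
= x1 ∧ ¬x3

x1 ∧ ¬x3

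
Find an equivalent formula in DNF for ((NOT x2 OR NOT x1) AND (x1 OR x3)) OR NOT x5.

((NOT x2 OR NOT x1) AND (x1 OR x3)) OR NOT x5
≡ (NOT x2 AND x1) OR (NOT x2 AND x3) OR (NOT x1 AND x1) OR (NOT x1 AND x3) OR NOT x5   (distribute AND over OR)
≡ (NOT x2 AND x1) OR (NOT x2 AND x3) OR (NOT x1 AND x3) OR NOT x5   (simplify)

(NOT x2 AND x1) OR (NOT x2 AND x3) OR (NOT x1 AND x3) OR NOT x5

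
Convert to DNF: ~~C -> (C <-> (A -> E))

~~C -> (C <-> (A -> E))
⇔ ~~~C | (C <-> (A -> E))   [eliminate ->]
⇔ ~~~C | ((C -> (A -> E)) & ((A -> E) -> C))   [eliminate <->]
⇔ ~~~C | ((~C | (A -> E)) & ((A -> E) -> C))   [eliminate ->]
⇔ ~~~C | ((~C | ~A | E) & ((A -> E) -> C))   [eliminate ->]
⇔ ~~~C | ((~C | ~A | E) & (~(A -> E) | C))   [eliminate ->]
⇔ ~~~C | ((~C | ~A | E) & (~(~A | E) | C))   [eliminate ->]
⇔ ~C | ((~C | ~A | E) & (~(~A | E) | C))   [double negation]
⇔ ~C | ((~C | ~A | E) & ((~~A & ~E) | C))   [De Morgan]
⇔ ~C | ((~C | ~A | E) & ((A & ~E) | C))   [double negation]
⇔ ~C | (~C & A & ~E) | (~C & C) | (~A & A & ~E) | (~A & C) | (E & A & ~E) | (E & C)   [distribute & over |]
⇔ ~C | (~A & C) | (E & C)   [simplify]

~C | (~A & C) | (E & C)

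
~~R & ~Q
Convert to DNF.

R & ~Q

~~R & ~Q
≡ R & ~Q   [double negation]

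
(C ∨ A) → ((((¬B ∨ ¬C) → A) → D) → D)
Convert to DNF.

(¬C ∧ ¬A) ∨ (B ∧ C ∧ ¬D) ∨ (A ∧ ¬D) ∨ D

(C ∨ A) → ((((¬B ∨ ¬C) → A) → D) → D)
≡ ¬(C ∨ A) ∨ ((((¬B ∨ ¬C) → A) → D) → D)   [eliminate →]
≡ ¬(C ∨ A) ∨ ¬(((¬B ∨ ¬C) → A) → D) ∨ D   [eliminate →]
≡ ¬(C ∨ A) ∨ ¬(¬((¬B ∨ ¬C) → A) ∨ D) ∨ D   [eliminate →]
≡ ¬(C ∨ A) ∨ ¬(¬(¬(¬B ∨ ¬C) ∨ A) ∨ D) ∨ D   [eliminate →]
≡ (¬C ∧ ¬A) ∨ ¬(¬(¬(¬B ∨ ¬C) ∨ A) ∨ D) ∨ D   [De Morgan]
≡ (¬C ∧ ¬A) ∨ (¬¬(¬(¬B ∨ ¬C) ∨ A) ∧ ¬D) ∨ D   [De Morgan]
≡ (¬C ∧ ¬A) ∨ ((¬(¬B ∨ ¬C) ∨ A) ∧ ¬D) ∨ D   [double negation]
≡ (¬C ∧ ¬A) ∨ (((¬¬B ∧ ¬¬C) ∨ A) ∧ ¬D) ∨ D   [De Morgan]
≡ (¬C ∧ ¬A) ∨ (((B ∧ ¬¬C) ∨ A) ∧ ¬D) ∨ D   [double negation]
≡ (¬C ∧ ¬A) ∨ (((B ∧ C) ∨ A) ∧ ¬D) ∨ D   [double negation]
≡ (¬C ∧ ¬A) ∨ (B ∧ C ∧ ¬D) ∨ (A ∧ ¬D) ∨ D   [distribute ∧ over ∨]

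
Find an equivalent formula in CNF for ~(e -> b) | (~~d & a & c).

~(e -> b) | (~~d & a & c)
≡ ~(~e | b) | (~~d & a & c)   [eliminate ->]
≡ (~~e & ~b) | (~~d & a & c)   [De Morgan]
≡ (e & ~b) | (~~d & a & c)   [double negation]
≡ (e & ~b) | (d & a & c)   [double negation]
≡ (e | d) & (e | a) & (e | c) & (~b | d) & (~b | a) & (~b | c)   [distribute | over &]

(e | d) & (e | a) & (e | c) & (~b | d) & (~b | a) & (~b | c)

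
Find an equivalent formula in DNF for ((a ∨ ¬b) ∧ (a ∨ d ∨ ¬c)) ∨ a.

((a ∨ ¬b) ∧ (a ∨ d ∨ ¬c)) ∨ a
= (a ∧ a) ∨ (a ∧ d) ∨ (a ∧ ¬c) ∨ (¬b ∧ a) ∨ (¬b ∧ d) ∨ (¬b ∧ ¬c) ∨ a   — distribute ∧ over ∨
= a ∨ (¬b ∧ d) ∨ (¬b ∧ ¬c)   — simplify

a ∨ (¬b ∧ d) ∨ (¬b ∧ ¬c)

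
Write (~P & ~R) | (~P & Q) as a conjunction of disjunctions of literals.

~P & (~R | Q)

(~P & ~R) | (~P & Q)
⇔ (~P | ~P) & (~P | Q) & (~R | ~P) & (~R | Q)   — distribute | over &
⇔ ~P & (~R | Q)   — simplify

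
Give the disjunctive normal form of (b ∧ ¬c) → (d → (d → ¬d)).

¬b ∨ c ∨ ¬d

(b ∧ ¬c) → (d → (d → ¬d))
≡ ¬(b ∧ ¬c) ∨ (d → (d → ¬d))   — eliminate →
≡ ¬(b ∧ ¬c) ∨ ¬d ∨ (d → ¬d)   — eliminate →
≡ ¬(b ∧ ¬c) ∨ ¬d ∨ ¬d ∨ ¬d   — eliminate →
≡ ¬b ∨ ¬¬c ∨ ¬d ∨ ¬d ∨ ¬d   — De Morgan
≡ ¬b ∨ c ∨ ¬d ∨ ¬d ∨ ¬d   — double negation
≡ ¬b ∨ c ∨ ¬d   — simplify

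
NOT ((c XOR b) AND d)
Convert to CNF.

NOT ((c XOR b) AND d)
≡ NOT ((c OR b) AND NOT (c AND b) AND d)   (expand XOR)
≡ NOT (c OR b) OR NOT NOT (c AND b) OR NOT d   (De Morgan)
≡ (NOT c AND NOT b) OR NOT NOT (c AND b) OR NOT d   (De Morgan)
≡ (NOT c AND NOT b) OR (c AND b) OR NOT d   (double negation)
≡ (NOT c OR c OR NOT d) AND (NOT c OR b OR NOT d) AND (NOT b OR c OR NOT d) AND (NOT b OR b OR NOT d)   (distribute OR over AND)
≡ (NOT c OR b OR NOT d) AND (NOT b OR c OR NOT d)   (simplify)

(NOT c OR b OR NOT d) AND (NOT b OR c OR NOT d)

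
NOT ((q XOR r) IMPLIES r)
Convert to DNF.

q AND NOT r

NOT ((q XOR r) IMPLIES r)
≡ NOT (NOT (q XOR r) OR r)   — eliminate IMPLIES
≡ NOT (NOT ((q AND NOT r) OR (NOT q AND r)) OR r)   — expand XOR
≡ NOT NOT ((q AND NOT r) OR (NOT q AND r)) AND NOT r   — De Morgan
≡ ((q AND NOT r) OR (NOT q AND r)) AND NOT r   — double negation
≡ (q AND NOT r AND NOT r) OR (NOT q AND r AND NOT r)   — distribute AND over OR
≡ q AND NOT r   — simplify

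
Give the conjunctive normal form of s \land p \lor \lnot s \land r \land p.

s \land p \lor \lnot s \land r \land p
≡ (s \lor \lnot s) \land (s \lor r) \land (s \lor p) \land (p \lor \lnot s) \land (p \lor r) \land (p \lor p)   — distribute \lor over \land
≡ (s \lor r) \land p   — simplify

(s \lor r) \land p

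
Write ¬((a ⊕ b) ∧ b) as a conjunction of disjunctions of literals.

¬((a ⊕ b) ∧ b)
⇔ ¬((a ∨ b) ∧ ¬(a ∧ b) ∧ b)   [expand ⊕]
⇔ ¬(a ∨ b) ∨ ¬¬(a ∧ b) ∨ ¬b   [De Morgan]
⇔ (¬a ∧ ¬b) ∨ ¬¬(a ∧ b) ∨ ¬b   [De Morgan]
⇔ (¬a ∧ ¬b) ∨ (a ∧ b) ∨ ¬b   [double negation]
⇔ (¬a ∨ a ∨ ¬b) ∧ (¬a ∨ b ∨ ¬b) ∧ (¬b ∨ a ∨ ¬b) ∧ (¬b ∨ b ∨ ¬b)   [distribute ∨ over ∧]
⇔ ¬b ∨ a   [simplify]

¬b ∨ a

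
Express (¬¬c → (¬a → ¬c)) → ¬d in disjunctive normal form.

(c ∧ ¬a) ∨ ¬d

(¬¬c → (¬a → ¬c)) → ¬d
⇔ ¬(¬¬c → (¬a → ¬c)) ∨ ¬d   [eliminate →]
⇔ ¬(¬¬¬c ∨ (¬a → ¬c)) ∨ ¬d   [eliminate →]
⇔ ¬(¬¬¬c ∨ ¬¬a ∨ ¬c) ∨ ¬d   [eliminate →]
⇔ (¬¬¬¬c ∧ ¬¬¬a ∧ ¬¬c) ∨ ¬d   [De Morgan]
⇔ (¬¬c ∧ ¬¬¬a ∧ ¬¬c) ∨ ¬d   [double negation]
⇔ (c ∧ ¬¬¬a ∧ ¬¬c) ∨ ¬d   [double negation]
⇔ (c ∧ ¬a ∧ ¬¬c) ∨ ¬d   [double negation]
⇔ (c ∧ ¬a ∧ c) ∨ ¬d   [double negation]
⇔ (c ∧ ¬a) ∨ ¬d   [simplify]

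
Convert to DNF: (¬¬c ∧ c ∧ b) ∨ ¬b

(c ∧ b) ∨ ¬b

(¬¬c ∧ c ∧ b) ∨ ¬b
⇔ (c ∧ c ∧ b) ∨ ¬b   — double negation
⇔ (c ∧ b) ∨ ¬b   — simplify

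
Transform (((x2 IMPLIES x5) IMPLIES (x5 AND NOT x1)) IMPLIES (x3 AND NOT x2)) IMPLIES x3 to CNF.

(((x2 IMPLIES x5) IMPLIES (x5 AND NOT x1)) IMPLIES (x3 AND NOT x2)) IMPLIES x3
≡ NOT (((x2 IMPLIES x5) IMPLIES (x5 AND NOT x1)) IMPLIES (x3 AND NOT x2)) OR x3
≡ NOT (NOT ((x2 IMPLIES x5) IMPLIES (x5 AND NOT x1)) OR (x3 AND NOT x2)) OR x3
≡ NOT (NOT (NOT (x2 IMPLIES x5) OR (x5 AND NOT x1)) OR (x3 AND NOT x2)) OR x3
≡ NOT (NOT (NOT (NOT x2 OR x5) OR (x5 AND NOT x1)) OR (x3 AND NOT x2)) OR x3
≡ (NOT NOT (NOT (NOT x2 OR x5) OR (x5 AND NOT x1)) AND NOT (x3 AND NOT x2)) OR x3
≡ ((NOT (NOT x2 OR x5) OR (x5 AND NOT x1)) AND NOT (x3 AND NOT x2)) OR x3
≡ (((NOT NOT x2 AND NOT x5) OR (x5 AND NOT x1)) AND NOT (x3 AND NOT x2)) OR x3
≡ (((x2 AND NOT x5) OR (x5 AND NOT x1)) AND NOT (x3 AND NOT x2)) OR x3
≡ (((x2 AND NOT x5) OR (x5 AND NOT x1)) AND (NOT x3 OR NOT NOT x2)) OR x3
≡ (((x2 AND NOT x5) OR (x5 AND NOT x1)) AND (NOT x3 OR x2)) OR x3
≡ (x2 OR x5 OR x3) AND (x2 OR NOT x1 OR x3) AND (NOT x5 OR x5 OR x3) AND (NOT x5 OR NOT x1 OR x3) AND (NOT x3 OR x2 OR x3)
≡ (x2 OR x5 OR x3) AND (x2 OR NOT x1 OR x3) AND (NOT x5 OR NOT x1 OR x3)

(x2 OR x5 OR x3) AND (x2 OR NOT x1 OR x3) AND (NOT x5 OR NOT x1 OR x3)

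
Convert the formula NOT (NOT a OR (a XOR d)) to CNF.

NOT (NOT a OR (a XOR d))
= NOT (NOT a OR ((a OR d) AND NOT (a AND d)))   [expand XOR]
= NOT NOT a AND NOT ((a OR d) AND NOT (a AND d))   [De Morgan]
= a AND NOT ((a OR d) AND NOT (a AND d))   [double negation]
= a AND (NOT (a OR d) OR NOT NOT (a AND d))   [De Morgan]
= a AND ((NOT a AND NOT d) OR NOT NOT (a AND d))   [De Morgan]
= a AND ((NOT a AND NOT d) OR (a AND d))   [double negation]
= a AND (NOT a OR a) AND (NOT a OR d) AND (NOT d OR a) AND (NOT d OR d)   [distribute OR over AND]
= a AND (NOT a OR d)   [simplify]

a AND (NOT a OR d)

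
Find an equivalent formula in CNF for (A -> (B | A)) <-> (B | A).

(A -> (B | A)) <-> (B | A)
≡ ((A -> (B | A)) -> (B | A)) & ((B | A) -> (A -> (B | A)))   (eliminate <->)
≡ (~(A -> (B | A)) | B | A) & ((B | A) -> (A -> (B | A)))   (eliminate ->)
≡ (~(~A | B | A) | B | A) & ((B | A) -> (A -> (B | A)))   (eliminate ->)
≡ (~(~A | B | A) | B | A) & (~(B | A) | (A -> (B | A)))   (eliminate ->)
≡ (~(~A | B | A) | B | A) & (~(B | A) | ~A | B | A)   (eliminate ->)
≡ ((~~A & ~B & ~A) | B | A) & (~(B | A) | ~A | B | A)   (De Morgan)
≡ ((A & ~B & ~A) | B | A) & (~(B | A) | ~A | B | A)   (double negation)
≡ ((A & ~B & ~A) | B | A) & ((~B & ~A) | ~A | B | A)   (De Morgan)
≡ (A | B | A) & (~B | B | A) & (~A | B | A) & (~B | ~A | B | A) & (~A | ~A | B | A)   (distribute | over &)
≡ A | B   (simplify)

A | B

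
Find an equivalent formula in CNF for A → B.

A → B
≡ ¬A ∨ B   [eliminate →]

¬A ∨ B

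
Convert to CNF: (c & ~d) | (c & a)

c & (~d | a)

(c & ~d) | (c & a)
= (c | c) & (c | a) & (~d | c) & (~d | a)   — distribute | over &
= c & (~d | a)   — simplify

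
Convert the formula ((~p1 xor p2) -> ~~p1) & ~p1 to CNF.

((~p1 xor p2) -> ~~p1) & ~p1
⇔ (~(~p1 xor p2) | ~~p1) & ~p1   [eliminate ->]
⇔ (~((~p1 | p2) & ~(~p1 & p2)) | ~~p1) & ~p1   [expand xor]
⇔ (~(~p1 | p2) | ~~(~p1 & p2) | ~~p1) & ~p1   [De Morgan]
⇔ ((~~p1 & ~p2) | ~~(~p1 & p2) | ~~p1) & ~p1   [De Morgan]
⇔ ((p1 & ~p2) | ~~(~p1 & p2) | ~~p1) & ~p1   [double negation]
⇔ ((p1 & ~p2) | (~p1 & p2) | ~~p1) & ~p1   [double negation]
⇔ ((p1 & ~p2) | (~p1 & p2) | p1) & ~p1   [double negation]
⇔ (p1 | ~p1 | p1) & (p1 | p2 | p1) & (~p2 | ~p1 | p1) & (~p2 | p2 | p1) & ~p1   [distribute | over &]
⇔ (p1 | p2) & ~p1   [simplify]

(p1 | p2) & ~p1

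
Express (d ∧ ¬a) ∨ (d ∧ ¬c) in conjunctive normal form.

(d ∧ ¬a) ∨ (d ∧ ¬c)
= (d ∨ d) ∧ (d ∨ ¬c) ∧ (¬a ∨ d) ∧ (¬a ∨ ¬c)   [distribute ∨ over ∧]
= d ∧ (¬a ∨ ¬c)   [simplify]

d ∧ (¬a ∨ ¬c)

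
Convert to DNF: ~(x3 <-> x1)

(x3 & ~x1) | (x1 & ~x3)

~(x3 <-> x1)
≡ ~((x3 -> x1) & (x1 -> x3))   [eliminate <->]
≡ ~((~x3 | x1) & (x1 -> x3))   [eliminate ->]
≡ ~((~x3 | x1) & (~x1 | x3))   [eliminate ->]
≡ ~(~x3 | x1) | ~(~x1 | x3)   [De Morgan]
≡ (~~x3 & ~x1) | ~(~x1 | x3)   [De Morgan]
≡ (x3 & ~x1) | ~(~x1 | x3)   [double negation]
≡ (x3 & ~x1) | (~~x1 & ~x3)   [De Morgan]
≡ (x3 & ~x1) | (x1 & ~x3)   [double negation]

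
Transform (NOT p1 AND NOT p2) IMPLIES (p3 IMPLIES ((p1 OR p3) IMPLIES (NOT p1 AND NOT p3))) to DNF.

p1 OR p2 OR NOT p3

(NOT p1 AND NOT p2) IMPLIES (p3 IMPLIES ((p1 OR p3) IMPLIES (NOT p1 AND NOT p3)))
≡ NOT (NOT p1 AND NOT p2) OR (p3 IMPLIES ((p1 OR p3) IMPLIES (NOT p1 AND NOT p3)))
≡ NOT (NOT p1 AND NOT p2) OR NOT p3 OR ((p1 OR p3) IMPLIES (NOT p1 AND NOT p3))
≡ NOT (NOT p1 AND NOT p2) OR NOT p3 OR NOT (p1 OR p3) OR (NOT p1 AND NOT p3)
≡ NOT NOT p1 OR NOT NOT p2 OR NOT p3 OR NOT (p1 OR p3) OR (NOT p1 AND NOT p3)
≡ p1 OR NOT NOT p2 OR NOT p3 OR NOT (p1 OR p3) OR (NOT p1 AND NOT p3)
≡ p1 OR p2 OR NOT p3 OR NOT (p1 OR p3) OR (NOT p1 AND NOT p3)
≡ p1 OR p2 OR NOT p3 OR (NOT p1 AND NOT p3) OR (NOT p1 AND NOT p3)
≡ p1 OR p2 OR NOT p3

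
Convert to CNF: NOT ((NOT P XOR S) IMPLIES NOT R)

NOT ((NOT P XOR S) IMPLIES NOT R)
≡ NOT (NOT (NOT P XOR S) OR NOT R)   [eliminate IMPLIES]
≡ NOT (NOT ((NOT P OR S) AND NOT (NOT P AND S)) OR NOT R)   [expand XOR]
≡ NOT NOT ((NOT P OR S) AND NOT (NOT P AND S)) AND NOT NOT R   [De Morgan]
≡ (NOT P OR S) AND NOT (NOT P AND S) AND NOT NOT R   [double negation]
≡ (NOT P OR S) AND (NOT NOT P OR NOT S) AND NOT NOT R   [De Morgan]
≡ (NOT P OR S) AND (P OR NOT S) AND NOT NOT R   [double negation]
≡ (NOT P OR S) AND (P OR NOT S) AND R   [double negation]

(NOT P OR S) AND (P OR NOT S) AND R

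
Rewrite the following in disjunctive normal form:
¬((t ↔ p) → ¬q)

¬((t ↔ p) → ¬q)
≡ ¬(¬(t ↔ p) ∨ ¬q)   (eliminate →)
≡ ¬(¬((t → p) ∧ (p → t)) ∨ ¬q)   (eliminate ↔)
≡ ¬(¬((¬t ∨ p) ∧ (p → t)) ∨ ¬q)   (eliminate →)
≡ ¬(¬((¬t ∨ p) ∧ (¬p ∨ t)) ∨ ¬q)   (eliminate →)
≡ ¬¬((¬t ∨ p) ∧ (¬p ∨ t)) ∧ ¬¬q   (De Morgan)
≡ (¬t ∨ p) ∧ (¬p ∨ t) ∧ ¬¬q   (double negation)
≡ (¬t ∨ p) ∧ (¬p ∨ t) ∧ q   (double negation)
≡ (¬t ∧ ¬p ∧ q) ∨ (¬t ∧ t ∧ q) ∨ (p ∧ ¬p ∧ q) ∨ (p ∧ t ∧ q)   (distribute ∧ over ∨)
≡ (¬t ∧ ¬p ∧ q) ∨ (p ∧ t ∧ q)   (simplify)

(¬t ∧ ¬p ∧ q) ∨ (p ∧ t ∧ q)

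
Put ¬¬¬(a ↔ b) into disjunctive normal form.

(a ∧ ¬b) ∨ (b ∧ ¬a)

¬¬¬(a ↔ b)
≡ ¬¬¬((a → b) ∧ (b → a))   [eliminate ↔]
≡ ¬¬¬((¬a ∨ b) ∧ (b → a))   [eliminate →]
≡ ¬¬¬((¬a ∨ b) ∧ (¬b ∨ a))   [eliminate →]
≡ ¬((¬a ∨ b) ∧ (¬b ∨ a))   [double negation]
≡ ¬(¬a ∨ b) ∨ ¬(¬b ∨ a)   [De Morgan]
≡ (¬¬a ∧ ¬b) ∨ ¬(¬b ∨ a)   [De Morgan]
≡ (a ∧ ¬b) ∨ ¬(¬b ∨ a)   [double negation]
≡ (a ∧ ¬b) ∨ (¬¬b ∧ ¬a)   [De Morgan]
≡ (a ∧ ¬b) ∨ (b ∧ ¬a)   [double negation]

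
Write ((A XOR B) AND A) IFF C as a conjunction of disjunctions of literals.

((A XOR B) AND A) IFF C
⇔ (((A XOR B) AND A) IMPLIES C) AND (C IMPLIES ((A XOR B) AND A))   — eliminate IFF
⇔ (NOT ((A XOR B) AND A) OR C) AND (C IMPLIES ((A XOR B) AND A))   — eliminate IMPLIES
⇔ (NOT ((A OR B) AND NOT (A AND B) AND A) OR C) AND (C IMPLIES ((A XOR B) AND A))   — expand XOR
⇔ (NOT ((A OR B) AND NOT (A AND B) AND A) OR C) AND (NOT C OR ((A XOR B) AND A))   — eliminate IMPLIES
⇔ (NOT ((A OR B) AND NOT (A AND B) AND A) OR C) AND (NOT C OR ((A OR B) AND NOT (A AND B) AND A))   — expand XOR
⇔ (NOT (A OR B) OR NOT NOT (A AND B) OR NOT A OR C) AND (NOT C OR ((A OR B) AND NOT (A AND B) AND A))   — De Morgan
⇔ ((NOT A AND NOT B) OR NOT NOT (A AND B) OR NOT A OR C) AND (NOT C OR ((A OR B) AND NOT (A AND B) AND A))   — De Morgan
⇔ ((NOT A AND NOT B) OR (A AND B) OR NOT A OR C) AND (NOT C OR ((A OR B) AND NOT (A AND B) AND A))   — double negation
⇔ ((NOT A AND NOT B) OR (A AND B) OR NOT A OR C) AND (NOT C OR ((A OR B) AND (NOT A OR NOT B) AND A))   — De Morgan
⇔ (NOT A OR A OR NOT A OR C) AND (NOT A OR B OR NOT A OR C) AND (NOT B OR A OR NOT A OR C) AND (NOT B OR B OR NOT A OR C) AND (NOT C OR A OR B) AND (NOT C OR NOT A OR NOT B) AND (NOT C OR A)   — distribute OR over AND
⇔ (NOT A OR B OR C) AND (NOT C OR NOT A OR NOT B) AND (NOT C OR A)   — simplify

(NOT A OR B OR C) AND (NOT C OR NOT A OR NOT B) AND (NOT C OR A)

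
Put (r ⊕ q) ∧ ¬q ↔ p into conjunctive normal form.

(¬r ∨ q ∨ p) ∧ (¬p ∨ r ∨ q) ∧ (¬p ∨ ¬q)

(r ⊕ q) ∧ ¬q ↔ p
= ((r ⊕ q) ∧ ¬q → p) ∧ (p → (r ⊕ q) ∧ ¬q)   [eliminate ↔]
= (¬((r ⊕ q) ∧ ¬q) ∨ p) ∧ (p → (r ⊕ q) ∧ ¬q)   [eliminate →]
= (¬((r ∨ q) ∧ ¬(r ∧ q) ∧ ¬q) ∨ p) ∧ (p → (r ⊕ q) ∧ ¬q)   [expand ⊕]
= (¬((r ∨ q) ∧ ¬(r ∧ q) ∧ ¬q) ∨ p) ∧ (¬p ∨ (r ⊕ q) ∧ ¬q)   [eliminate →]
= (¬((r ∨ q) ∧ ¬(r ∧ q) ∧ ¬q) ∨ p) ∧ (¬p ∨ (r ∨ q) ∧ ¬(r ∧ q) ∧ ¬q)   [expand ⊕]
= (¬(r ∨ q) ∨ ¬¬(r ∧ q) ∨ ¬¬q ∨ p) ∧ (¬p ∨ (r ∨ q) ∧ ¬(r ∧ q) ∧ ¬q)   [De Morgan]
= (¬r ∧ ¬q ∨ ¬¬(r ∧ q) ∨ ¬¬q ∨ p) ∧ (¬p ∨ (r ∨ q) ∧ ¬(r ∧ q) ∧ ¬q)   [De Morgan]
= (¬r ∧ ¬q ∨ r ∧ q ∨ ¬¬q ∨ p) ∧ (¬p ∨ (r ∨ q) ∧ ¬(r ∧ q) ∧ ¬q)   [double negation]
= (¬r ∧ ¬q ∨ r ∧ q ∨ q ∨ p) ∧ (¬p ∨ (r ∨ q) ∧ ¬(r ∧ q) ∧ ¬q)   [double negation]
= (¬r ∧ ¬q ∨ r ∧ q ∨ q ∨ p) ∧ (¬p ∨ (r ∨ q) ∧ (¬r ∨ ¬q) ∧ ¬q)   [De Morgan]
= (¬r ∨ r ∨ q ∨ p) ∧ (¬r ∨ q ∨ q ∨ p) ∧ (¬q ∨ r ∨ q ∨ p) ∧ (¬q ∨ q ∨ q ∨ p) ∧ (¬p ∨ r ∨ q) ∧ (¬p ∨ ¬r ∨ ¬q) ∧ (¬p ∨ ¬q)   [distribute ∨ over ∧]
= (¬r ∨ q ∨ p) ∧ (¬p ∨ r ∨ q) ∧ (¬p ∨ ¬q)   [simplify]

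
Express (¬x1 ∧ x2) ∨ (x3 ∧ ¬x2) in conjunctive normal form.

(¬x1 ∨ x3) ∧ (¬x1 ∨ ¬x2) ∧ (x2 ∨ x3)

(¬x1 ∧ x2) ∨ (x3 ∧ ¬x2)
≡ (¬x1 ∨ x3) ∧ (¬x1 ∨ ¬x2) ∧ (x2 ∨ x3) ∧ (x2 ∨ ¬x2)   [distribute ∨ over ∧]
≡ (¬x1 ∨ x3) ∧ (¬x1 ∨ ¬x2) ∧ (x2 ∨ x3)   [simplify]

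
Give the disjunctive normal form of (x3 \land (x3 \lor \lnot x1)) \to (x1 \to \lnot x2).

(x3 \land (x3 \lor \lnot x1)) \to (x1 \to \lnot x2)
= \lnot (x3 \land (x3 \lor \lnot x1)) \lor (x1 \to \lnot x2)   [eliminate \to]
= \lnot (x3 \land (x3 \lor \lnot x1)) \lor \lnot x1 \lor \lnot x2   [eliminate \to]
= \lnot x3 \lor \lnot (x3 \lor \lnot x1) \lor \lnot x1 \lor \lnot x2   [De Morgan]
= \lnot x3 \lor (\lnot x3 \land \lnot \lnot x1) \lor \lnot x1 \lor \lnot x2   [De Morgan]
= \lnot x3 \lor (\lnot x3 \land x1) \lor \lnot x1 \lor \lnot x2   [double negation]
= \lnot x3 \lor \lnot x1 \lor \lnot x2   [simplify]

\lnot x3 \lor \lnot x1 \lor \lnot x2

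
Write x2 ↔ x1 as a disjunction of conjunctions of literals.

(¬x2 ∧ ¬x1) ∨ (x1 ∧ x2)

x2 ↔ x1
≡ (x2 → x1) ∧ (x1 → x2)   [eliminate ↔]
≡ (¬x2 ∨ x1) ∧ (x1 → x2)   [eliminate →]
≡ (¬x2 ∨ x1) ∧ (¬x1 ∨ x2)   [eliminate →]
≡ (¬x2 ∧ ¬x1) ∨ (¬x2 ∧ x2) ∨ (x1 ∧ ¬x1) ∨ (x1 ∧ x2)   [distribute ∧ over ∨]
≡ (¬x2 ∧ ¬x1) ∨ (x1 ∧ x2)   [simplify]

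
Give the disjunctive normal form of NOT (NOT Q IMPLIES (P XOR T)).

NOT (NOT Q IMPLIES (P XOR T))
= NOT (NOT NOT Q OR (P XOR T))
= NOT (NOT NOT Q OR (P AND NOT T) OR (NOT P AND T))
= NOT NOT NOT Q AND NOT (P AND NOT T) AND NOT (NOT P AND T)
= NOT Q AND NOT (P AND NOT T) AND NOT (NOT P AND T)
= NOT Q AND (NOT P OR NOT NOT T) AND NOT (NOT P AND T)
= NOT Q AND (NOT P OR T) AND NOT (NOT P AND T)
= NOT Q AND (NOT P OR T) AND (NOT NOT P OR NOT T)
= NOT Q AND (NOT P OR T) AND (P OR NOT T)
= (NOT Q AND NOT P AND P) OR (NOT Q AND NOT P AND NOT T) OR (NOT Q AND T AND P) OR (NOT Q AND T AND NOT T)
= (NOT Q AND NOT P AND NOT T) OR (NOT Q AND T AND P)

(NOT Q AND NOT P AND NOT T) OR (NOT Q AND T AND P)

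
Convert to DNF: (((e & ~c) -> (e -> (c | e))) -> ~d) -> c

(~e & d) | (e & d) | c

(((e & ~c) -> (e -> (c | e))) -> ~d) -> c
⇔ ~(((e & ~c) -> (e -> (c | e))) -> ~d) | c   — eliminate ->
⇔ ~(~((e & ~c) -> (e -> (c | e))) | ~d) | c   — eliminate ->
⇔ ~(~(~(e & ~c) | (e -> (c | e))) | ~d) | c   — eliminate ->
⇔ ~(~(~(e & ~c) | ~e | c | e) | ~d) | c   — eliminate ->
⇔ (~~(~(e & ~c) | ~e | c | e) & ~~d) | c   — De Morgan
⇔ ((~(e & ~c) | ~e | c | e) & ~~d) | c   — double negation
⇔ ((~e | ~~c | ~e | c | e) & ~~d) | c   — De Morgan
⇔ ((~e | c | ~e | c | e) & ~~d) | c   — double negation
⇔ ((~e | c | ~e | c | e) & d) | c   — double negation
⇔ (~e & d) | (c & d) | (~e & d) | (c & d) | (e & d) | c   — distribute & over |
⇔ (~e & d) | (e & d) | c   — simplify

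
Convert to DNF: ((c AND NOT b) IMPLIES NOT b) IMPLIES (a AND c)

a AND c

((c AND NOT b) IMPLIES NOT b) IMPLIES (a AND c)
⇔ NOT ((c AND NOT b) IMPLIES NOT b) OR (a AND c)   [eliminate IMPLIES]
⇔ NOT (NOT (c AND NOT b) OR NOT b) OR (a AND c)   [eliminate IMPLIES]
⇔ (NOT NOT (c AND NOT b) AND NOT NOT b) OR (a AND c)   [De Morgan]
⇔ (c AND NOT b AND NOT NOT b) OR (a AND c)   [double negation]
⇔ (c AND NOT b AND b) OR (a AND c)   [double negation]
⇔ a AND c   [simplify]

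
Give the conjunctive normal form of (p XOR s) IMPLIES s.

(p XOR s) IMPLIES s
≡ NOT (p XOR s) OR s   [eliminate IMPLIES]
≡ NOT ((p OR s) AND NOT (p AND s)) OR s   [expand XOR]
≡ NOT (p OR s) OR NOT NOT (p AND s) OR s   [De Morgan]
≡ (NOT p AND NOT s) OR NOT NOT (p AND s) OR s   [De Morgan]
≡ (NOT p AND NOT s) OR (p AND s) OR s   [double negation]
≡ (NOT p OR p OR s) AND (NOT p OR s OR s) AND (NOT s OR p OR s) AND (NOT s OR s OR s)   [distribute OR over AND]
≡ NOT p OR s   [simplify]

NOT p OR s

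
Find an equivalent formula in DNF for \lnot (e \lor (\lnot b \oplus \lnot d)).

\lnot (e \lor (\lnot b \oplus \lnot d))
≡ \lnot (e \lor (\lnot b \land \lnot \lnot d) \lor (\lnot \lnot b \land \lnot d))   [expand \oplus]
≡ \lnot e \land \lnot (\lnot b \land \lnot \lnot d) \land \lnot (\lnot \lnot b \land \lnot d)   [De Morgan]
≡ \lnot e \land (\lnot \lnot b \lor \lnot \lnot \lnot d) \land \lnot (\lnot \lnot b \land \lnot d)   [De Morgan]
≡ \lnot e \land (b \lor \lnot \lnot \lnot d) \land \lnot (\lnot \lnot b \land \lnot d)   [double negation]
≡ \lnot e \land (b \lor \lnot d) \land \lnot (\lnot \lnot b \land \lnot d)   [double negation]
≡ \lnot e \land (b \lor \lnot d) \land (\lnot \lnot \lnot b \lor \lnot \lnot d)   [De Morgan]
≡ \lnot e \land (b \lor \lnot d) \land (\lnot b \lor \lnot \lnot d)   [double negation]
≡ \lnot e \land (b \lor \lnot d) \land (\lnot b \lor d)   [double negation]
≡ (\lnot e \land b \land \lnot b) \lor (\lnot e \land b \land d) \lor (\lnot e \land \lnot d \land \lnot b) \lor (\lnot e \land \lnot d \land d)   [distribute \land over \lor]
≡ (\lnot e \land b \land d) \lor (\lnot e \land \lnot d \land \lnot b)   [simplify]

(\lnot e \land b \land d) \lor (\lnot e \land \lnot d \land \lnot b)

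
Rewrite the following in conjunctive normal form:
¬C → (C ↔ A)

C ∨ ¬A

¬C → (C ↔ A)
≡ ¬¬C ∨ (C ↔ A)   [eliminate →]
≡ ¬¬C ∨ ((C → A) ∧ (A → C))   [eliminate ↔]
≡ ¬¬C ∨ ((¬C ∨ A) ∧ (A → C))   [eliminate →]
≡ ¬¬C ∨ ((¬C ∨ A) ∧ (¬A ∨ C))   [eliminate →]
≡ C ∨ ((¬C ∨ A) ∧ (¬A ∨ C))   [double negation]
≡ (C ∨ ¬C ∨ A) ∧ (C ∨ ¬A ∨ C)   [distribute ∨ over ∧]
≡ C ∨ ¬A   [simplify]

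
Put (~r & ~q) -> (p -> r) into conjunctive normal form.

(~r & ~q) -> (p -> r)
= ~(~r & ~q) | (p -> r)   (eliminate ->)
= ~(~r & ~q) | ~p | r   (eliminate ->)
= ~~r | ~~q | ~p | r   (De Morgan)
= r | ~~q | ~p | r   (double negation)
= r | q | ~p | r   (double negation)
= r | q | ~p   (simplify)

r | q | ~p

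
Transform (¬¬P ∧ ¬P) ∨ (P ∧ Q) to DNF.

P ∧ Q

(¬¬P ∧ ¬P) ∨ (P ∧ Q)
≡ (P ∧ ¬P) ∨ (P ∧ Q)   (double negation)
≡ P ∧ Q   (simplify)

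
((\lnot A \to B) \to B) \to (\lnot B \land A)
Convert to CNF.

(A \lor B) \land \lnot B

((\lnot A \to B) \to B) \to (\lnot B \land A)
⇔ \lnot ((\lnot A \to B) \to B) \lor (\lnot B \land A)   [eliminate \to]
⇔ \lnot (\lnot (\lnot A \to B) \lor B) \lor (\lnot B \land A)   [eliminate \to]
⇔ \lnot (\lnot (\lnot \lnot A \lor B) \lor B) \lor (\lnot B \land A)   [eliminate \to]
⇔ (\lnot \lnot (\lnot \lnot A \lor B) \land \lnot B) \lor (\lnot B \land A)   [De Morgan]
⇔ ((\lnot \lnot A \lor B) \land \lnot B) \lor (\lnot B \land A)   [double negation]
⇔ ((A \lor B) \land \lnot B) \lor (\lnot B \land A)   [double negation]
⇔ (A \lor B \lor \lnot B) \land (A \lor B \lor A) \land (\lnot B \lor \lnot B) \land (\lnot B \lor A)   [distribute \lor over \land]
⇔ (A \lor B) \land \lnot B   [simplify]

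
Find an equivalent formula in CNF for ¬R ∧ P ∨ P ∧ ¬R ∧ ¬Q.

¬R ∧ P

¬R ∧ P ∨ P ∧ ¬R ∧ ¬Q
⇔ (¬R ∨ P) ∧ (¬R ∨ ¬R) ∧ (¬R ∨ ¬Q) ∧ (P ∨ P) ∧ (P ∨ ¬R) ∧ (P ∨ ¬Q)   (distribute ∨ over ∧)
⇔ ¬R ∧ P   (simplify)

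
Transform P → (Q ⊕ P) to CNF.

¬P ∨ ¬Q

P → (Q ⊕ P)
⇔ ¬P ∨ (Q ⊕ P)   [eliminate →]
⇔ ¬P ∨ ((Q ∨ P) ∧ ¬(Q ∧ P))   [expand ⊕]
⇔ ¬P ∨ ((Q ∨ P) ∧ (¬Q ∨ ¬P))   [De Morgan]
⇔ (¬P ∨ Q ∨ P) ∧ (¬P ∨ ¬Q ∨ ¬P)   [distribute ∨ over ∧]
⇔ ¬P ∨ ¬Q   [simplify]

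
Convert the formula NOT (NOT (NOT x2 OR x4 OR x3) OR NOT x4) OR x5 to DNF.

NOT (NOT (NOT x2 OR x4 OR x3) OR NOT x4) OR x5
≡ (NOT NOT (NOT x2 OR x4 OR x3) AND NOT NOT x4) OR x5   [De Morgan]
≡ ((NOT x2 OR x4 OR x3) AND NOT NOT x4) OR x5   [double negation]
≡ ((NOT x2 OR x4 OR x3) AND x4) OR x5   [double negation]
≡ (NOT x2 AND x4) OR (x4 AND x4) OR (x3 AND x4) OR x5   [distribute AND over OR]
≡ x4 OR x5   [simplify]

x4 OR x5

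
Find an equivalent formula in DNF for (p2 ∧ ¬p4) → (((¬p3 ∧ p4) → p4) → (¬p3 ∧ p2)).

(p2 ∧ ¬p4) → (((¬p3 ∧ p4) → p4) → (¬p3 ∧ p2))
= ¬(p2 ∧ ¬p4) ∨ (((¬p3 ∧ p4) → p4) → (¬p3 ∧ p2))   — eliminate →
= ¬(p2 ∧ ¬p4) ∨ ¬((¬p3 ∧ p4) → p4) ∨ (¬p3 ∧ p2)   — eliminate →
= ¬(p2 ∧ ¬p4) ∨ ¬(¬(¬p3 ∧ p4) ∨ p4) ∨ (¬p3 ∧ p2)   — eliminate →
= ¬p2 ∨ ¬¬p4 ∨ ¬(¬(¬p3 ∧ p4) ∨ p4) ∨ (¬p3 ∧ p2)   — De Morgan
= ¬p2 ∨ p4 ∨ ¬(¬(¬p3 ∧ p4) ∨ p4) ∨ (¬p3 ∧ p2)   — double negation
= ¬p2 ∨ p4 ∨ (¬¬(¬p3 ∧ p4) ∧ ¬p4) ∨ (¬p3 ∧ p2)   — De Morgan
= ¬p2 ∨ p4 ∨ (¬p3 ∧ p4 ∧ ¬p4) ∨ (¬p3 ∧ p2)   — double negation
= ¬p2 ∨ p4 ∨ (¬p3 ∧ p2)   — simplify

¬p2 ∨ p4 ∨ (¬p3 ∧ p2)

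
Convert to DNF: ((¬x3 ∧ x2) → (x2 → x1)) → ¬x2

(¬x3 ∧ x2 ∧ ¬x1) ∨ ¬x2

((¬x3 ∧ x2) → (x2 → x1)) → ¬x2
= ¬((¬x3 ∧ x2) → (x2 → x1)) ∨ ¬x2
= ¬(¬(¬x3 ∧ x2) ∨ (x2 → x1)) ∨ ¬x2
= ¬(¬(¬x3 ∧ x2) ∨ ¬x2 ∨ x1) ∨ ¬x2
= (¬¬(¬x3 ∧ x2) ∧ ¬¬x2 ∧ ¬x1) ∨ ¬x2
= (¬x3 ∧ x2 ∧ ¬¬x2 ∧ ¬x1) ∨ ¬x2
= (¬x3 ∧ x2 ∧ x2 ∧ ¬x1) ∨ ¬x2
= (¬x3 ∧ x2 ∧ ¬x1) ∨ ¬x2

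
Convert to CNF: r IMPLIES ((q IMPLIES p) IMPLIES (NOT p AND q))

(NOT r OR q) AND (NOT r OR NOT p)

r IMPLIES ((q IMPLIES p) IMPLIES (NOT p AND q))
= NOT r OR ((q IMPLIES p) IMPLIES (NOT p AND q))   [eliminate IMPLIES]
= NOT r OR NOT (q IMPLIES p) OR (NOT p AND q)   [eliminate IMPLIES]
= NOT r OR NOT (NOT q OR p) OR (NOT p AND q)   [eliminate IMPLIES]
= NOT r OR (NOT NOT q AND NOT p) OR (NOT p AND q)   [De Morgan]
= NOT r OR (q AND NOT p) OR (NOT p AND q)   [double negation]
= (NOT r OR q OR NOT p) AND (NOT r OR q OR q) AND (NOT r OR NOT p OR NOT p) AND (NOT r OR NOT p OR q)   [distribute OR over AND]
= (NOT r OR q) AND (NOT r OR NOT p)   [simplify]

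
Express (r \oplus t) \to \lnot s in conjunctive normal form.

(r \oplus t) \to \lnot s
≡ \lnot (r \oplus t) \lor \lnot s   (eliminate \to)
≡ \lnot ((r \lor t) \land \lnot (r \land t)) \lor \lnot s   (expand \oplus)
≡ \lnot (r \lor t) \lor \lnot \lnot (r \land t) \lor \lnot s   (De Morgan)
≡ (\lnot r \land \lnot t) \lor \lnot \lnot (r \land t) \lor \lnot s   (De Morgan)
≡ (\lnot r \land \lnot t) \lor (r \land t) \lor \lnot s   (double negation)
≡ (\lnot r \lor r \lor \lnot s) \land (\lnot r \lor t \lor \lnot s) \land (\lnot t \lor r \lor \lnot s) \land (\lnot t \lor t \lor \lnot s)   (distribute \lor over \land)
≡ (\lnot r \lor t \lor \lnot s) \land (\lnot t \lor r \lor \lnot s)   (simplify)

(\lnot r \lor t \lor \lnot s) \land (\lnot t \lor r \lor \lnot s)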